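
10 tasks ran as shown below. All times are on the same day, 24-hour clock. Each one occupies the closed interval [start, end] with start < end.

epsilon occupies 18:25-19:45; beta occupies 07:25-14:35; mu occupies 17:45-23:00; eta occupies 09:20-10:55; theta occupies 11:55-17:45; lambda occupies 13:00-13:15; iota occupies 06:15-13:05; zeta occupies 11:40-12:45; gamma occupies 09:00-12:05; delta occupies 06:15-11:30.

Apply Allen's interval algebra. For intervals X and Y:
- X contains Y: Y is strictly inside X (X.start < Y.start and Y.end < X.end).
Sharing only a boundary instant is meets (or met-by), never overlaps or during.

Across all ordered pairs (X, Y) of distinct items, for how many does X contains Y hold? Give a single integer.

Checking all 90 ordered pairs for relation 'contains'; matching pairs in alphabetical order:
(beta, eta): beta contains eta ✓
(beta, gamma): beta contains gamma ✓
(beta, lambda): beta contains lambda ✓
(beta, zeta): beta contains zeta ✓
(delta, eta): delta contains eta ✓
(gamma, eta): gamma contains eta ✓
(iota, eta): iota contains eta ✓
(iota, gamma): iota contains gamma ✓
(iota, zeta): iota contains zeta ✓
(mu, epsilon): mu contains epsilon ✓
(theta, lambda): theta contains lambda ✓
Count: 11.

11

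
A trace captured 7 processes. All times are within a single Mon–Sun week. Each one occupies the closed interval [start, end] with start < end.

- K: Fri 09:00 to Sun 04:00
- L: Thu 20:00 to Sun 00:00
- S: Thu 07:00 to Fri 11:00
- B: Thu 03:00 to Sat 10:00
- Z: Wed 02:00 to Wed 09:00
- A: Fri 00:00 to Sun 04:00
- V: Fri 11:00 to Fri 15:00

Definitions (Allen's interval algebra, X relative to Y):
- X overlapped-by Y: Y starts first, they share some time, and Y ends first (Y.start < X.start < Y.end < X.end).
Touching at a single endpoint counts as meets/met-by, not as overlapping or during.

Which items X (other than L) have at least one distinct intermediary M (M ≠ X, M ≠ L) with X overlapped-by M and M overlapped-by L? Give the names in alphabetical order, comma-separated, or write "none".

none

Target L = [Thu 20:00, Sun 00:00].
Intermediaries M with M overlapped-by L: A, K.
Via A — items with X overlapped-by A: none.
Via K — items with X overlapped-by K: none.
Union: none.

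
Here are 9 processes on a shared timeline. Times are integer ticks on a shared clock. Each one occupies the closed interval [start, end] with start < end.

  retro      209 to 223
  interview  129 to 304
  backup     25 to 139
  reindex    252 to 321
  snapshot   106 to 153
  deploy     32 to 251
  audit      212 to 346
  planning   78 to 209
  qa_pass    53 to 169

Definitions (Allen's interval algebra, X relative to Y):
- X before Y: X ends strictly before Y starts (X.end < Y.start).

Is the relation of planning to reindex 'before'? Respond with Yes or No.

Yes

planning = [78, 209], reindex = [252, 321].
Actual relation of planning to reindex: before.
Asked whether 'before' holds → Yes.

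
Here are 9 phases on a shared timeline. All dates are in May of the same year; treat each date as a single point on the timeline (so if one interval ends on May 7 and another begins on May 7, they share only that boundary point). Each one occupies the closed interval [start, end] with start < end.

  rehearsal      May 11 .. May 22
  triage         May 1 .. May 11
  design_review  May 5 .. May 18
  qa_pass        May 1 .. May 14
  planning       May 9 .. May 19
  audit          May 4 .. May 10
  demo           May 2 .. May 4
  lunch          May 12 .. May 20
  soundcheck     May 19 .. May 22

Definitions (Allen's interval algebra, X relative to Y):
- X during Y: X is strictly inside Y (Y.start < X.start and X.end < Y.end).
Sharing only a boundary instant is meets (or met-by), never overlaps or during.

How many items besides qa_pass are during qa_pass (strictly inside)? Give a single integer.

Target qa_pass = [May 1, May 14].
audit [May 4, May 10] → during → counts.
demo [May 2, May 4] → during → counts.
design_review [May 5, May 18] → overlapped-by → no.
lunch [May 12, May 20] → overlapped-by → no.
planning [May 9, May 19] → overlapped-by → no.
rehearsal [May 11, May 22] → overlapped-by → no.
soundcheck [May 19, May 22] → after → no.
triage [May 1, May 11] → starts → no.
Total: 2.

2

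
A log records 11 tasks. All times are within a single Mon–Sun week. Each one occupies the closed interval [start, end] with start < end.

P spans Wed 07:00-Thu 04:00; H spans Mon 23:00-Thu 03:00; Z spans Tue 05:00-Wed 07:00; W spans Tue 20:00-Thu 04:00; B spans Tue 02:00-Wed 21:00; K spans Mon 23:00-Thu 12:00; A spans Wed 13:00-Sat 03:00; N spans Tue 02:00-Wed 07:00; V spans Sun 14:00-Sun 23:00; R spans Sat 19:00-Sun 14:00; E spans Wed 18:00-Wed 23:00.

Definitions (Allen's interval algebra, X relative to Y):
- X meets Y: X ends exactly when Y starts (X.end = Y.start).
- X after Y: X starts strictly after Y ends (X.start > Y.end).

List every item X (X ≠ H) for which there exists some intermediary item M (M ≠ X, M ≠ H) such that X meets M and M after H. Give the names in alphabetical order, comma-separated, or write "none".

R

Target H = [Mon 23:00, Thu 03:00].
Intermediaries M with M after H: R, V.
Via R — items with X meets R: none.
Via V — items with X meets V: R.
Union: R.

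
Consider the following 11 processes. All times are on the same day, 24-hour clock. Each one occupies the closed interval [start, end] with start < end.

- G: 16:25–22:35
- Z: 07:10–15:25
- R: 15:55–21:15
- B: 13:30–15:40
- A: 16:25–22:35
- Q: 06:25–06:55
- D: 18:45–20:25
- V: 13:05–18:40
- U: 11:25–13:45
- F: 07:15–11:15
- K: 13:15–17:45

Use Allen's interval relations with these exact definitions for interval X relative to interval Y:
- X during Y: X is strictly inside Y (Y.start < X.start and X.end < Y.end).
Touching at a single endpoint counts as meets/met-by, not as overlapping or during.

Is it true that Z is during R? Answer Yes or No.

Z = [07:10, 15:25], R = [15:55, 21:15].
Actual relation of Z to R: before.
Asked whether 'during' holds → No.

No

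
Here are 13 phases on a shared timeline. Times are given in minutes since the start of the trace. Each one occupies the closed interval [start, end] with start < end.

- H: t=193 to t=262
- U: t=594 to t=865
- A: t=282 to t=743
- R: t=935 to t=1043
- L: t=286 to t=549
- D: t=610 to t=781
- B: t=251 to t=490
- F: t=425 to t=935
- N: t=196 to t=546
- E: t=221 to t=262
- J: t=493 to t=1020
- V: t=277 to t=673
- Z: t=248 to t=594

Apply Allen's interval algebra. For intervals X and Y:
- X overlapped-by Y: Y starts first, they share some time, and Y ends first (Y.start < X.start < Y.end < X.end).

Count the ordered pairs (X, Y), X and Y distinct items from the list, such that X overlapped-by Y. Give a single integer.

32

Checking all 156 ordered pairs for relation 'overlapped-by'; matching pairs in alphabetical order:
(A, B): A overlapped-by B ✓
(A, N): A overlapped-by N ✓
(A, V): A overlapped-by V ✓
(A, Z): A overlapped-by Z ✓
(B, E): B overlapped-by E ✓
(B, H): B overlapped-by H ✓
(D, A): D overlapped-by A ✓
(D, V): D overlapped-by V ✓
(F, A): F overlapped-by A ✓
(F, B): F overlapped-by B ✓
(F, L): F overlapped-by L ✓
(F, N): F overlapped-by N ✓
(F, V): F overlapped-by V ✓
(F, Z): F overlapped-by Z ✓
(J, A): J overlapped-by A ✓
(J, F): J overlapped-by F ✓
(J, L): J overlapped-by L ✓
(J, N): J overlapped-by N ✓
(J, V): J overlapped-by V ✓
(J, Z): J overlapped-by Z ✓
(L, B): L overlapped-by B ✓
(L, N): L overlapped-by N ✓
(N, H): N overlapped-by H ✓
(R, J): R overlapped-by J ✓
... plus 8 further pairs not listed.
Count: 32.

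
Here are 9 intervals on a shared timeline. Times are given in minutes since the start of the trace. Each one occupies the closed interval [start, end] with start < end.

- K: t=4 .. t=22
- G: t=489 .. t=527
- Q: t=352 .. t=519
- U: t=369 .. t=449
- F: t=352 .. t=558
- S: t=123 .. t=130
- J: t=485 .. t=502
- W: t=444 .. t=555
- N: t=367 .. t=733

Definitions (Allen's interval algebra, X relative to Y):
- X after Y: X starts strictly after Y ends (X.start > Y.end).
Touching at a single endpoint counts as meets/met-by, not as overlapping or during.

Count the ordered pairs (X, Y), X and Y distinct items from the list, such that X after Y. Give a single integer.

17

Checking all 72 ordered pairs for relation 'after'; matching pairs in alphabetical order:
(F, K): F after K ✓
(F, S): F after S ✓
(G, K): G after K ✓
(G, S): G after S ✓
(G, U): G after U ✓
(J, K): J after K ✓
(J, S): J after S ✓
(J, U): J after U ✓
(N, K): N after K ✓
(N, S): N after S ✓
(Q, K): Q after K ✓
(Q, S): Q after S ✓
(S, K): S after K ✓
(U, K): U after K ✓
(U, S): U after S ✓
(W, K): W after K ✓
(W, S): W after S ✓
Count: 17.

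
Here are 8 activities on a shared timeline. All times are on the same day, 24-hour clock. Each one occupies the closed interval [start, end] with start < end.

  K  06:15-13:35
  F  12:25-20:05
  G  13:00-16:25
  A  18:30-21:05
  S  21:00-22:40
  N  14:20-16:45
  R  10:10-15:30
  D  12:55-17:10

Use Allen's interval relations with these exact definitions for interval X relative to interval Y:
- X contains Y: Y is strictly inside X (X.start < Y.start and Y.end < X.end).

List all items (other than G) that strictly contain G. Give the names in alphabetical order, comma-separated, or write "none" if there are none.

D, F

Target G = [13:00, 16:25].
A [18:30, 21:05] → after → no.
D [12:55, 17:10] → contains → yes.
F [12:25, 20:05] → contains → yes.
K [06:15, 13:35] → overlaps → no.
N [14:20, 16:45] → overlapped-by → no.
R [10:10, 15:30] → overlaps → no.
S [21:00, 22:40] → after → no.
Result: D, F.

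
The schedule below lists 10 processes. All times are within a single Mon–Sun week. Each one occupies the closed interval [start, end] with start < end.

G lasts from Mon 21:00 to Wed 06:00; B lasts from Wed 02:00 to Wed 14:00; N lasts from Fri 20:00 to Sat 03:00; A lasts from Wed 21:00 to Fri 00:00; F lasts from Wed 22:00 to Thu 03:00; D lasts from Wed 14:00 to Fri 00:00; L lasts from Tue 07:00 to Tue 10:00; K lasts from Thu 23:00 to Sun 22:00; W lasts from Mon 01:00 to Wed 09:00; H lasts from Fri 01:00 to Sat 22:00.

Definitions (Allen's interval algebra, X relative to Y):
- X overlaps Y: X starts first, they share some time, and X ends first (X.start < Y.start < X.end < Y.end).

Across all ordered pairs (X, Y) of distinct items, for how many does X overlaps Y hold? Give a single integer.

4

Checking all 90 ordered pairs for relation 'overlaps'; matching pairs in alphabetical order:
(A, K): A overlaps K ✓
(D, K): D overlaps K ✓
(G, B): G overlaps B ✓
(W, B): W overlaps B ✓
Count: 4.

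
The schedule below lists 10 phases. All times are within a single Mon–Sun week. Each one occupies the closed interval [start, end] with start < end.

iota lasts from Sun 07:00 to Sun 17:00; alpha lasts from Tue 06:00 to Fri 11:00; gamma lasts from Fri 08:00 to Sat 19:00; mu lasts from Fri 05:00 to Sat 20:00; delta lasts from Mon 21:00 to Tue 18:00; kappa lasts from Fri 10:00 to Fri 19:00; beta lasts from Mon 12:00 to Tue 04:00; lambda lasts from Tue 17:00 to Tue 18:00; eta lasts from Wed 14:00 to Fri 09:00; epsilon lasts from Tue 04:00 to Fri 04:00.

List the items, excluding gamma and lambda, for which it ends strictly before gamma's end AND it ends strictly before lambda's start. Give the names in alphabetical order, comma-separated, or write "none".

Conditions: its end is strictly before gamma's end (X.end < Sat 19:00) AND its end is strictly before lambda's start (X.end < Tue 17:00).
alpha: end Fri 11:00 < Sat 19:00? ✓; end Fri 11:00 < Tue 17:00? ✗ → no.
beta: end Tue 04:00 < Sat 19:00? ✓; end Tue 04:00 < Tue 17:00? ✓ → yes.
delta: end Tue 18:00 < Sat 19:00? ✓; end Tue 18:00 < Tue 17:00? ✗ → no.
epsilon: end Fri 04:00 < Sat 19:00? ✓; end Fri 04:00 < Tue 17:00? ✗ → no.
eta: end Fri 09:00 < Sat 19:00? ✓; end Fri 09:00 < Tue 17:00? ✗ → no.
iota: end Sun 17:00 < Sat 19:00? ✗; end Sun 17:00 < Tue 17:00? ✗ → no.
kappa: end Fri 19:00 < Sat 19:00? ✓; end Fri 19:00 < Tue 17:00? ✗ → no.
mu: end Sat 20:00 < Sat 19:00? ✗; end Sat 20:00 < Tue 17:00? ✗ → no.
Result: beta.

beta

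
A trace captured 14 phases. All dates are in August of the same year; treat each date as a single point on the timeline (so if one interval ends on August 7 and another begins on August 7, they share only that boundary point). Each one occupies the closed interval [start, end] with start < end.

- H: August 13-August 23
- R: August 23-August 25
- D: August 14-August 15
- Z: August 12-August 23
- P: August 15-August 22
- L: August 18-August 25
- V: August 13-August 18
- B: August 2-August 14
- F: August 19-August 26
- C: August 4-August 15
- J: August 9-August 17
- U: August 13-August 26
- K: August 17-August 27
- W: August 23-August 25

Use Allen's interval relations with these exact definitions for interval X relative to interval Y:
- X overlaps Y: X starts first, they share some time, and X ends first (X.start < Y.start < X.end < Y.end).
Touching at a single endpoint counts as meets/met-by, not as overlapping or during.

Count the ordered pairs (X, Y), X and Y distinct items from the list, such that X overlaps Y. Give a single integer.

30

Checking all 182 ordered pairs for relation 'overlaps'; matching pairs in alphabetical order:
(B, C): B overlaps C ✓
(B, H): B overlaps H ✓
(B, J): B overlaps J ✓
(B, U): B overlaps U ✓
(B, V): B overlaps V ✓
(B, Z): B overlaps Z ✓
(C, H): C overlaps H ✓
(C, J): C overlaps J ✓
(C, U): C overlaps U ✓
(C, V): C overlaps V ✓
(C, Z): C overlaps Z ✓
(H, F): H overlaps F ✓
(H, K): H overlaps K ✓
(H, L): H overlaps L ✓
(J, H): J overlaps H ✓
(J, P): J overlaps P ✓
(J, U): J overlaps U ✓
(J, V): J overlaps V ✓
(J, Z): J overlaps Z ✓
(L, F): L overlaps F ✓
(P, F): P overlaps F ✓
(P, K): P overlaps K ✓
(P, L): P overlaps L ✓
(U, K): U overlaps K ✓
... plus 6 further pairs not listed.
Count: 30.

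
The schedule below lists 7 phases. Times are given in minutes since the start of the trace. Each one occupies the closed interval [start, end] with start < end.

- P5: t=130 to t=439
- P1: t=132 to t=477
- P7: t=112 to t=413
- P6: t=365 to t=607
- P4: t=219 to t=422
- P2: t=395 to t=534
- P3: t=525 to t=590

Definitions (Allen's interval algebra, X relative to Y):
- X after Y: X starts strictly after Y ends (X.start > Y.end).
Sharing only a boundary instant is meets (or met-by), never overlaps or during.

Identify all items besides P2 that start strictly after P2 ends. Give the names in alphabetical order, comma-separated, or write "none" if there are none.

none

Target P2 = [t=395, t=534].
P1 [t=132, t=477] → overlaps → no.
P3 [t=525, t=590] → overlapped-by → no.
P4 [t=219, t=422] → overlaps → no.
P5 [t=130, t=439] → overlaps → no.
P6 [t=365, t=607] → contains → no.
P7 [t=112, t=413] → overlaps → no.
Result: none.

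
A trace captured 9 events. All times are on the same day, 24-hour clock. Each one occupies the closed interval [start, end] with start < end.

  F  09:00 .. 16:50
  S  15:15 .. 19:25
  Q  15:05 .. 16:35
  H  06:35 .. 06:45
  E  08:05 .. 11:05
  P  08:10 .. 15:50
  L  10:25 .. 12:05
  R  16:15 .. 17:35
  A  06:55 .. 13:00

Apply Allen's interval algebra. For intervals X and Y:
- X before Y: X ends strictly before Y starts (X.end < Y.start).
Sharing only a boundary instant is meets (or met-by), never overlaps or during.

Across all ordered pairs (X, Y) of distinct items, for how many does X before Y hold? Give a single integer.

Checking all 72 ordered pairs for relation 'before'; matching pairs in alphabetical order:
(A, Q): A before Q ✓
(A, R): A before R ✓
(A, S): A before S ✓
(E, Q): E before Q ✓
(E, R): E before R ✓
(E, S): E before S ✓
(H, A): H before A ✓
(H, E): H before E ✓
(H, F): H before F ✓
(H, L): H before L ✓
(H, P): H before P ✓
(H, Q): H before Q ✓
(H, R): H before R ✓
(H, S): H before S ✓
(L, Q): L before Q ✓
(L, R): L before R ✓
(L, S): L before S ✓
(P, R): P before R ✓
Count: 18.

18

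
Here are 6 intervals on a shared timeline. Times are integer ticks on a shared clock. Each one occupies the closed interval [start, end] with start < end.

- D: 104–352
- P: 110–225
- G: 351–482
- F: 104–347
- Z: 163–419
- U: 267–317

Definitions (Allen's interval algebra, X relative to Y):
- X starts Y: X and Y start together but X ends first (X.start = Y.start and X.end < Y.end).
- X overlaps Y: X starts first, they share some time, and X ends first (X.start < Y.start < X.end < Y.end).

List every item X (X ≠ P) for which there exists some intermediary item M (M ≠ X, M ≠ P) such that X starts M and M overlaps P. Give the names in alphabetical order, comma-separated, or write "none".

none

Target P = [110, 225].
Intermediaries M with M overlaps P: none.
Union: none.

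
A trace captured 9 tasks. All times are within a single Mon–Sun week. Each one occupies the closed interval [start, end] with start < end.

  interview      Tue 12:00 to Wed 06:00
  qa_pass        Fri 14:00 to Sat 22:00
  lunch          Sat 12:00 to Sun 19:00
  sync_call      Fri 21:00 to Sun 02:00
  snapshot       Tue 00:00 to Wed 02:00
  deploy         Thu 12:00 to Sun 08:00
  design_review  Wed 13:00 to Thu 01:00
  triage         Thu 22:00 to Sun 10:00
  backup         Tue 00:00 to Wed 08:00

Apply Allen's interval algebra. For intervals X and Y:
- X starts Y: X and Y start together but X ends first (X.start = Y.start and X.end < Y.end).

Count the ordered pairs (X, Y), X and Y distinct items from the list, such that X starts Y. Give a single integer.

Checking all 72 ordered pairs for relation 'starts'; matching pairs in alphabetical order:
(snapshot, backup): snapshot starts backup ✓
Count: 1.

1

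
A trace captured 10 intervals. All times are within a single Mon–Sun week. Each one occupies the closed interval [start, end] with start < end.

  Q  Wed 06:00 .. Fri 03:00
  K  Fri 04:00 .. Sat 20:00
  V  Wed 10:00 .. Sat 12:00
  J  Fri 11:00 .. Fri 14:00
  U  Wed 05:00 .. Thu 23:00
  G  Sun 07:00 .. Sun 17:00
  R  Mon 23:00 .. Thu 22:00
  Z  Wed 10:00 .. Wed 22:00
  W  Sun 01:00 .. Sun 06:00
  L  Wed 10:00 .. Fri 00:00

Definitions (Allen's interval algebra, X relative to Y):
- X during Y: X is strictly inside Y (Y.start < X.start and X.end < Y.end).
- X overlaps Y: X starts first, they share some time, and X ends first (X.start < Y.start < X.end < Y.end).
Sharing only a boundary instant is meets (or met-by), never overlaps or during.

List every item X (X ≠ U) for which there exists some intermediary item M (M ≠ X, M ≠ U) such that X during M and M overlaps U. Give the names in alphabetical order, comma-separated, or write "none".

Z

Target U = [Wed 05:00, Thu 23:00].
Intermediaries M with M overlaps U: R.
Via R — items with X during R: Z.
Union: Z.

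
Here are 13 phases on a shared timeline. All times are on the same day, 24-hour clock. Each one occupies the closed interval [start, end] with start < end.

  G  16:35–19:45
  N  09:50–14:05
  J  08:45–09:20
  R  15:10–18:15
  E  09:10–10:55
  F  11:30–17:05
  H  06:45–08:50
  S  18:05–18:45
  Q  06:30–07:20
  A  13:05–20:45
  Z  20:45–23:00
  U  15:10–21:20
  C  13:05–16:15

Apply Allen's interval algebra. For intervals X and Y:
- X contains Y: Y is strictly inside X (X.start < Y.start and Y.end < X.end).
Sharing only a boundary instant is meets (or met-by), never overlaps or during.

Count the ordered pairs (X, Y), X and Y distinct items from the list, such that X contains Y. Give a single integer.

Checking all 156 ordered pairs for relation 'contains'; matching pairs in alphabetical order:
(A, G): A contains G ✓
(A, R): A contains R ✓
(A, S): A contains S ✓
(F, C): F contains C ✓
(G, S): G contains S ✓
(U, G): U contains G ✓
(U, S): U contains S ✓
Count: 7.

7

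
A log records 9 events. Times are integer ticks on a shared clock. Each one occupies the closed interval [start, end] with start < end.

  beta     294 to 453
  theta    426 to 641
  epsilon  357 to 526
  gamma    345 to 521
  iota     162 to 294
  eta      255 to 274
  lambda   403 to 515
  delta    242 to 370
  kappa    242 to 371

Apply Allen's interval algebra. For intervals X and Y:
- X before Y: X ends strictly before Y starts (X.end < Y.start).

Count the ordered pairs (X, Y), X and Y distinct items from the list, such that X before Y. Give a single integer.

Checking all 72 ordered pairs for relation 'before'; matching pairs in alphabetical order:
(delta, lambda): delta before lambda ✓
(delta, theta): delta before theta ✓
(eta, beta): eta before beta ✓
(eta, epsilon): eta before epsilon ✓
(eta, gamma): eta before gamma ✓
(eta, lambda): eta before lambda ✓
(eta, theta): eta before theta ✓
(iota, epsilon): iota before epsilon ✓
(iota, gamma): iota before gamma ✓
(iota, lambda): iota before lambda ✓
(iota, theta): iota before theta ✓
(kappa, lambda): kappa before lambda ✓
(kappa, theta): kappa before theta ✓
Count: 13.

13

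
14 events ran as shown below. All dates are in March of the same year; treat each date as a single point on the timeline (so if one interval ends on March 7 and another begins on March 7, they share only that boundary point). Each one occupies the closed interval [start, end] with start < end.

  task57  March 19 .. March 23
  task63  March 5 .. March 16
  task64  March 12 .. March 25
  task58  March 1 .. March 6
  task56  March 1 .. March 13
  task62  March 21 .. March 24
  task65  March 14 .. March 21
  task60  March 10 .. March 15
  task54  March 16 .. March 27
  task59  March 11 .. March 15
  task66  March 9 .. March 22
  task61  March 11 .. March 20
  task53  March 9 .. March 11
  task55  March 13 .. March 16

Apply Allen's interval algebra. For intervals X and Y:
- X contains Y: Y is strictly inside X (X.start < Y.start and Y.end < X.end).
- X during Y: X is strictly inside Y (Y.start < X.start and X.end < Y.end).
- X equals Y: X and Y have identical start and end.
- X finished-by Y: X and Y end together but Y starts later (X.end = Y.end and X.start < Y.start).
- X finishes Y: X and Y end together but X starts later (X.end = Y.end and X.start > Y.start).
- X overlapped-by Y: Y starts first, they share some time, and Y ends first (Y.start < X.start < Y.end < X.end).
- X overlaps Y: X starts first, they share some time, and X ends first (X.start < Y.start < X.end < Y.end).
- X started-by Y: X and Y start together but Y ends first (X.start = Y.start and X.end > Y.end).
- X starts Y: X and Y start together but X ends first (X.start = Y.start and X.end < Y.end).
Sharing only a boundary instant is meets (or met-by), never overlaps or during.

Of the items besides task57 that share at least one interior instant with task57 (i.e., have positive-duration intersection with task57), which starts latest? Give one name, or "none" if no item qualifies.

task62

Target task57 = [March 19, March 23].
task53 [March 9, March 11] → before → excluded.
task54 [March 16, March 27] → contains → candidate.
task55 [March 13, March 16] → before → excluded.
task56 [March 1, March 13] → before → excluded.
task58 [March 1, March 6] → before → excluded.
task59 [March 11, March 15] → before → excluded.
task60 [March 10, March 15] → before → excluded.
task61 [March 11, March 20] → overlaps → candidate.
task62 [March 21, March 24] → overlapped-by → candidate.
task63 [March 5, March 16] → before → excluded.
task64 [March 12, March 25] → contains → candidate.
task65 [March 14, March 21] → overlaps → candidate.
task66 [March 9, March 22] → overlaps → candidate.
Among candidates, latest start is March 21 → task62.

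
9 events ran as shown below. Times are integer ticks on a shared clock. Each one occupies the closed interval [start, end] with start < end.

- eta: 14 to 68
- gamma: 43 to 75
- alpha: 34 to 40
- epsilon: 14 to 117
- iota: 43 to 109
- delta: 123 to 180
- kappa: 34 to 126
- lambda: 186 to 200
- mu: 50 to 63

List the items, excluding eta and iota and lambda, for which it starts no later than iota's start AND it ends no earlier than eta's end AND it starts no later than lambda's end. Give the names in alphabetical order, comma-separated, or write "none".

Conditions: its start is no later than iota's start (X.start <= 43) AND its end is no earlier than eta's end (X.end >= 68) AND its start is no later than lambda's end (X.start <= 200).
alpha: start 34 <= 43? ✓; end 40 >= 68? ✗; start 34 <= 200? ✓ → no.
delta: start 123 <= 43? ✗; end 180 >= 68? ✓; start 123 <= 200? ✓ → no.
epsilon: start 14 <= 43? ✓; end 117 >= 68? ✓; start 14 <= 200? ✓ → yes.
gamma: start 43 <= 43? ✓; end 75 >= 68? ✓; start 43 <= 200? ✓ → yes.
kappa: start 34 <= 43? ✓; end 126 >= 68? ✓; start 34 <= 200? ✓ → yes.
mu: start 50 <= 43? ✗; end 63 >= 68? ✗; start 50 <= 200? ✓ → no.
Result: epsilon, gamma, kappa.

epsilon, gamma, kappa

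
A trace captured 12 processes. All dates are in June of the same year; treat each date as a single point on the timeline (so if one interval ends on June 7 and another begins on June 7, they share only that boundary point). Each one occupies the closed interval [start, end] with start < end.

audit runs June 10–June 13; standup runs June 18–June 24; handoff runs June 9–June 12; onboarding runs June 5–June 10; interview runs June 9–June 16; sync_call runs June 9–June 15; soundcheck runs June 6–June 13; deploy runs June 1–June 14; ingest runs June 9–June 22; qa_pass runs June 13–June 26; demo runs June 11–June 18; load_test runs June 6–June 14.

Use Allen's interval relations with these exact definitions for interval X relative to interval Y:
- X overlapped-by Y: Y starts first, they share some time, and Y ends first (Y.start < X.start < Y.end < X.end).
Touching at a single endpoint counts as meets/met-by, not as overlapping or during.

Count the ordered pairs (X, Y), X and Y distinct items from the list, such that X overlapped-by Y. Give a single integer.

Checking all 132 ordered pairs for relation 'overlapped-by'; matching pairs in alphabetical order:
(audit, handoff): audit overlapped-by handoff ✓
(demo, audit): demo overlapped-by audit ✓
(demo, deploy): demo overlapped-by deploy ✓
(demo, handoff): demo overlapped-by handoff ✓
(demo, interview): demo overlapped-by interview ✓
(demo, load_test): demo overlapped-by load_test ✓
(demo, soundcheck): demo overlapped-by soundcheck ✓
(demo, sync_call): demo overlapped-by sync_call ✓
(handoff, onboarding): handoff overlapped-by onboarding ✓
(ingest, deploy): ingest overlapped-by deploy ✓
(ingest, load_test): ingest overlapped-by load_test ✓
(ingest, onboarding): ingest overlapped-by onboarding ✓
(ingest, soundcheck): ingest overlapped-by soundcheck ✓
(interview, deploy): interview overlapped-by deploy ✓
(interview, load_test): interview overlapped-by load_test ✓
(interview, onboarding): interview overlapped-by onboarding ✓
(interview, soundcheck): interview overlapped-by soundcheck ✓
(load_test, onboarding): load_test overlapped-by onboarding ✓
(qa_pass, demo): qa_pass overlapped-by demo ✓
(qa_pass, deploy): qa_pass overlapped-by deploy ✓
(qa_pass, ingest): qa_pass overlapped-by ingest ✓
(qa_pass, interview): qa_pass overlapped-by interview ✓
(qa_pass, load_test): qa_pass overlapped-by load_test ✓
(qa_pass, sync_call): qa_pass overlapped-by sync_call ✓
... plus 6 further pairs not listed.
Count: 30.

30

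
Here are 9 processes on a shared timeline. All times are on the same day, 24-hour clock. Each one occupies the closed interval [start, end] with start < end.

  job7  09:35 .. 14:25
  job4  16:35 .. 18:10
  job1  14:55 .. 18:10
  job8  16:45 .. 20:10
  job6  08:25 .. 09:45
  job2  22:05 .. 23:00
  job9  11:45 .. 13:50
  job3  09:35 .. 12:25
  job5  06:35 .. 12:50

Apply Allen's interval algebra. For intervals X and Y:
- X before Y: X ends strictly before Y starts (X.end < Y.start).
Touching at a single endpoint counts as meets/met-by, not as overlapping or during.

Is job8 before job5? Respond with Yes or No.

job8 = [16:45, 20:10], job5 = [06:35, 12:50].
Actual relation of job8 to job5: after.
Asked whether 'before' holds → No.

No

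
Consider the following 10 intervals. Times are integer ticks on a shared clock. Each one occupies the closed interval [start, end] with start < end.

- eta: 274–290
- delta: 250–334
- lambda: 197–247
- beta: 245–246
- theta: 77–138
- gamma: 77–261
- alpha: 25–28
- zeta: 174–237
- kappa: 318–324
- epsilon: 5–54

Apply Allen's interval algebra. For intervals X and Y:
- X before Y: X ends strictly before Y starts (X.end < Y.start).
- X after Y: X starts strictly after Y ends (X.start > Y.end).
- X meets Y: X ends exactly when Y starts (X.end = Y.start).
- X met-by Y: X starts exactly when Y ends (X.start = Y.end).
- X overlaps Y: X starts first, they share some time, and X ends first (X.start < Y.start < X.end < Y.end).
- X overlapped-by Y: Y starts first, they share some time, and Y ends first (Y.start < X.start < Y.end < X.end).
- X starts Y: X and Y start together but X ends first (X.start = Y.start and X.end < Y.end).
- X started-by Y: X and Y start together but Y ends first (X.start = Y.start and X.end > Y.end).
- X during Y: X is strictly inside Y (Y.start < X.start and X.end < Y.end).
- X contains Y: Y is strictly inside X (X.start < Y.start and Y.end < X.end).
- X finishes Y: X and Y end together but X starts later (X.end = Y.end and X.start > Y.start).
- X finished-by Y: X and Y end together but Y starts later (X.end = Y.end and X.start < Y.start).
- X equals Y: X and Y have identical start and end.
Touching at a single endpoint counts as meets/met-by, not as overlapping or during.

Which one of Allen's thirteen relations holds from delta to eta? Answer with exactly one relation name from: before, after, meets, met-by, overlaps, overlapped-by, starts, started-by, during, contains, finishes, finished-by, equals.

contains

delta = [250, 334]; eta = [274, 290].
Compare endpoints: delta.start < eta.start, delta.start < eta.end, delta.end > eta.start, delta.end > eta.end.
That pattern is 'contains'.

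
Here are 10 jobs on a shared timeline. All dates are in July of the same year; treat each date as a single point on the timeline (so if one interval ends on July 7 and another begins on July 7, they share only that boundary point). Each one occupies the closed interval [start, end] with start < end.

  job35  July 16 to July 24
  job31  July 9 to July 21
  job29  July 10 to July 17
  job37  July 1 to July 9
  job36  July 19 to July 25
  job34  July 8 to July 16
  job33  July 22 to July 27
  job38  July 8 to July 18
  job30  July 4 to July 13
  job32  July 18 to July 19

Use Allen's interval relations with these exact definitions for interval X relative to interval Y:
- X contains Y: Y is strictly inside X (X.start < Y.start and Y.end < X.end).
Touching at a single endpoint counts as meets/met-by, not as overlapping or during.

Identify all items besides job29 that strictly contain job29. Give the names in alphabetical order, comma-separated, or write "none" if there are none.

job31, job38

Target job29 = [July 10, July 17].
job30 [July 4, July 13] → overlaps → no.
job31 [July 9, July 21] → contains → yes.
job32 [July 18, July 19] → after → no.
job33 [July 22, July 27] → after → no.
job34 [July 8, July 16] → overlaps → no.
job35 [July 16, July 24] → overlapped-by → no.
job36 [July 19, July 25] → after → no.
job37 [July 1, July 9] → before → no.
job38 [July 8, July 18] → contains → yes.
Result: job31, job38.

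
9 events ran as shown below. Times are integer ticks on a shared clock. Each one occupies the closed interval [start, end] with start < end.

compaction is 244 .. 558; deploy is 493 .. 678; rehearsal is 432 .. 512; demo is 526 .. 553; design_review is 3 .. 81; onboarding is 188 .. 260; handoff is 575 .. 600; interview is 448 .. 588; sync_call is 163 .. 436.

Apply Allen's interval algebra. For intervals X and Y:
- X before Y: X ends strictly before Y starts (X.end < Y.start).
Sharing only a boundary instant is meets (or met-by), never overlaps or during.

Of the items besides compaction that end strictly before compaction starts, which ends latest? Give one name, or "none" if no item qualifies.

design_review

Target compaction = [244, 558].
demo [526, 553] → during → excluded.
deploy [493, 678] → overlapped-by → excluded.
design_review [3, 81] → before → candidate.
handoff [575, 600] → after → excluded.
interview [448, 588] → overlapped-by → excluded.
onboarding [188, 260] → overlaps → excluded.
rehearsal [432, 512] → during → excluded.
sync_call [163, 436] → overlaps → excluded.
Among candidates, latest end is 81 → design_review.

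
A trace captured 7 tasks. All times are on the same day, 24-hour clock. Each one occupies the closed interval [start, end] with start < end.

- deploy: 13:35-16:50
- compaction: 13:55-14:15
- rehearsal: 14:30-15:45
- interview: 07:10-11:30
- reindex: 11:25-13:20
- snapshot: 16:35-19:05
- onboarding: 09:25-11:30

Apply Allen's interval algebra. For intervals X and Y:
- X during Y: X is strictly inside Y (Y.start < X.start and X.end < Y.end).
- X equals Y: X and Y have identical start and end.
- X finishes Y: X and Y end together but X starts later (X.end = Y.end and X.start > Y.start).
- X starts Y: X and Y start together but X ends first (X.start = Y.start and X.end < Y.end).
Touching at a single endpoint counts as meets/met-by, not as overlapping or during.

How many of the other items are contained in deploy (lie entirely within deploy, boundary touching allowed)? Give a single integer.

2

Target deploy = [13:35, 16:50].
compaction [13:55, 14:15] → during → counts.
interview [07:10, 11:30] → before → no.
onboarding [09:25, 11:30] → before → no.
rehearsal [14:30, 15:45] → during → counts.
reindex [11:25, 13:20] → before → no.
snapshot [16:35, 19:05] → overlapped-by → no.
Total: 2.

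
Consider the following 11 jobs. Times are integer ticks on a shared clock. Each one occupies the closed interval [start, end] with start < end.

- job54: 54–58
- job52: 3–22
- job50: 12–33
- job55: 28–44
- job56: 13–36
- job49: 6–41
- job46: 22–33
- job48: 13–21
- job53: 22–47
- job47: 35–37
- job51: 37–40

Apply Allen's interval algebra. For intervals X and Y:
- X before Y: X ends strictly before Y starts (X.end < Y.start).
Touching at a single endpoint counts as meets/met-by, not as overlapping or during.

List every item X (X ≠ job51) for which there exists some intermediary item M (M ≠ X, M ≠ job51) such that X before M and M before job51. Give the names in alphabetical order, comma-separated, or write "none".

job48

Target job51 = [37, 40].
Intermediaries M with M before job51: job46, job48, job50, job52, job56.
Via job46 — items with X before job46: job48.
Via job48 — items with X before job48: none.
Via job50 — items with X before job50: none.
Via job52 — items with X before job52: none.
Via job56 — items with X before job56: none.
Union: job48.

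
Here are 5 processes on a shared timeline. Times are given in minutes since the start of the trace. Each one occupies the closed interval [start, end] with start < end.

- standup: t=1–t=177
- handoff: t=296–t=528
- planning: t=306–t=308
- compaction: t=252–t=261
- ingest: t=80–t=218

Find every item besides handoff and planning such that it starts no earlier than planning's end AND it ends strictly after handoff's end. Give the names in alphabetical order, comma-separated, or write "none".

Conditions: its start is no earlier than planning's end (X.start >= t=308) AND its end is strictly after handoff's end (X.end > t=528).
compaction: start t=252 >= t=308? ✗; end t=261 > t=528? ✗ → no.
ingest: start t=80 >= t=308? ✗; end t=218 > t=528? ✗ → no.
standup: start t=1 >= t=308? ✗; end t=177 > t=528? ✗ → no.
Result: none.

none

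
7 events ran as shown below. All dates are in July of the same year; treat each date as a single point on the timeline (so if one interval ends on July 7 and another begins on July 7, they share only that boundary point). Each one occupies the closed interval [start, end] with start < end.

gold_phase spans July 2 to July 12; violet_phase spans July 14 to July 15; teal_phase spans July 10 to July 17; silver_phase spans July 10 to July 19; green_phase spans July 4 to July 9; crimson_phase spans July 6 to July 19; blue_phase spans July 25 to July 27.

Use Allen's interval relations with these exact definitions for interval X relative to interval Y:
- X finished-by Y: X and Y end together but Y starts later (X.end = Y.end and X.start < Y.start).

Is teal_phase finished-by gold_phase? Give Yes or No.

No

teal_phase = [July 10, July 17], gold_phase = [July 2, July 12].
Actual relation of teal_phase to gold_phase: overlapped-by.
Asked whether 'finished-by' holds → No.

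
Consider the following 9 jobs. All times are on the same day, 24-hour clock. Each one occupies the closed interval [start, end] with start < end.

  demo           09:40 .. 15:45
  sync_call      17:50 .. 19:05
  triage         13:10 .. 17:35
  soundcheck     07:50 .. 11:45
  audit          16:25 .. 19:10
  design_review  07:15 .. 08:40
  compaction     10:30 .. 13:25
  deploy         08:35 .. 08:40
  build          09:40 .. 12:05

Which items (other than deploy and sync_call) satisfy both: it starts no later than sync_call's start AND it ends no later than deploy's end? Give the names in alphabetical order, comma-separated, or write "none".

Conditions: its start is no later than sync_call's start (X.start <= 17:50) AND its end is no later than deploy's end (X.end <= 08:40).
audit: start 16:25 <= 17:50? ✓; end 19:10 <= 08:40? ✗ → no.
build: start 09:40 <= 17:50? ✓; end 12:05 <= 08:40? ✗ → no.
compaction: start 10:30 <= 17:50? ✓; end 13:25 <= 08:40? ✗ → no.
demo: start 09:40 <= 17:50? ✓; end 15:45 <= 08:40? ✗ → no.
design_review: start 07:15 <= 17:50? ✓; end 08:40 <= 08:40? ✓ → yes.
soundcheck: start 07:50 <= 17:50? ✓; end 11:45 <= 08:40? ✗ → no.
triage: start 13:10 <= 17:50? ✓; end 17:35 <= 08:40? ✗ → no.
Result: design_review.

design_review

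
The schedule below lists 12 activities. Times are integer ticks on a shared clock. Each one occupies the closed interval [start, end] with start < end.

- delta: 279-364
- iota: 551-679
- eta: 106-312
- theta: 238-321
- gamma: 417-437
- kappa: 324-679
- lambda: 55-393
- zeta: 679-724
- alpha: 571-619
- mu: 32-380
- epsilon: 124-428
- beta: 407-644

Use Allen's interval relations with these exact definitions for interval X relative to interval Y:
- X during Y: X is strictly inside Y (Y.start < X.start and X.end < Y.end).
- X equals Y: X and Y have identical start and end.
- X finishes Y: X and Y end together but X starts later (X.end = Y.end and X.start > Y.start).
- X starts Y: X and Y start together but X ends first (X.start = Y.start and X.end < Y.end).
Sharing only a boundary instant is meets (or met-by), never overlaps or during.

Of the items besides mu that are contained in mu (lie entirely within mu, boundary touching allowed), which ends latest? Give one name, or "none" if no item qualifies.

delta

Target mu = [32, 380].
alpha [571, 619] → after → excluded.
beta [407, 644] → after → excluded.
delta [279, 364] → during → candidate.
epsilon [124, 428] → overlapped-by → excluded.
eta [106, 312] → during → candidate.
gamma [417, 437] → after → excluded.
iota [551, 679] → after → excluded.
kappa [324, 679] → overlapped-by → excluded.
lambda [55, 393] → overlapped-by → excluded.
theta [238, 321] → during → candidate.
zeta [679, 724] → after → excluded.
Among candidates, latest end is 364 → delta.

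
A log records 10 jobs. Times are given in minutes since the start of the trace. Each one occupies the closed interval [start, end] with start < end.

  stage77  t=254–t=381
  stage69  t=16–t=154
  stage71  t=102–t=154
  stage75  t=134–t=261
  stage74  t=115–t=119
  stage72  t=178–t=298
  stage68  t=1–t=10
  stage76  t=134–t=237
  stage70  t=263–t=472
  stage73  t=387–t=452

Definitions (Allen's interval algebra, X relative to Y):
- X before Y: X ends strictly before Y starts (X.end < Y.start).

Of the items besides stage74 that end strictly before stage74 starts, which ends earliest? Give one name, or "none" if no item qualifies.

stage68

Target stage74 = [t=115, t=119].
stage68 [t=1, t=10] → before → candidate.
stage69 [t=16, t=154] → contains → excluded.
stage70 [t=263, t=472] → after → excluded.
stage71 [t=102, t=154] → contains → excluded.
stage72 [t=178, t=298] → after → excluded.
stage73 [t=387, t=452] → after → excluded.
stage75 [t=134, t=261] → after → excluded.
stage76 [t=134, t=237] → after → excluded.
stage77 [t=254, t=381] → after → excluded.
Among candidates, earliest end is t=10 → stage68.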